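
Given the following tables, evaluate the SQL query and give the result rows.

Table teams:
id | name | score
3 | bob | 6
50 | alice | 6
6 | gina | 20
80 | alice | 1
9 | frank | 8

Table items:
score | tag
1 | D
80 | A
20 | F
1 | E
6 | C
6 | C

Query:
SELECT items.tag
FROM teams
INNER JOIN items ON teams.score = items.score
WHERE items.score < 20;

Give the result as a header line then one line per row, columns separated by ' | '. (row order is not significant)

After JOIN items (7 rows):
teams.id | teams.name | teams.score | items.score | items.tag
3 | bob | 6 | 6 | C
3 | bob | 6 | 6 | C
50 | alice | 6 | 6 | C
50 | alice | 6 | 6 | C
6 | gina | 20 | 20 | F
80 | alice | 1 | 1 | D
80 | alice | 1 | 1 | E
After WHERE (6 rows):
teams.id | teams.name | teams.score | items.score | items.tag
3 | bob | 6 | 6 | C
3 | bob | 6 | 6 | C
50 | alice | 6 | 6 | C
50 | alice | 6 | 6 | C
80 | alice | 1 | 1 | D
80 | alice | 1 | 1 | E
After SELECT (6 rows):
items.tag
C
C
C
C
D
E

== RESULT ==
items.tag
C
C
C
C
D
E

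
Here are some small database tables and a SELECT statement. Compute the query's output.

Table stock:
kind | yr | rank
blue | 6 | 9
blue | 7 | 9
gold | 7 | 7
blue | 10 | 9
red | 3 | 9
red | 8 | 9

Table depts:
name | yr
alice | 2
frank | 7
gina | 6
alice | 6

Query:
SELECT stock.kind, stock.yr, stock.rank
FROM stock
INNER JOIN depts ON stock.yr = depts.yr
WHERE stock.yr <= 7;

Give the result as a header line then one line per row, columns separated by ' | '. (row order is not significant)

== RESULT ==
stock.kind | stock.yr | stock.rank
blue | 6 | 9
blue | 6 | 9
blue | 7 | 9
gold | 7 | 7

Derivation:
After JOIN depts (4 rows):
stock.kind | stock.yr | stock.rank | depts.name | depts.yr
blue | 6 | 9 | gina | 6
blue | 6 | 9 | alice | 6
blue | 7 | 9 | frank | 7
gold | 7 | 7 | frank | 7
After WHERE (4 rows):
stock.kind | stock.yr | stock.rank | depts.name | depts.yr
blue | 6 | 9 | gina | 6
blue | 6 | 9 | alice | 6
blue | 7 | 9 | frank | 7
gold | 7 | 7 | frank | 7
After SELECT (4 rows):
stock.kind | stock.yr | stock.rank
blue | 6 | 9
blue | 6 | 9
blue | 7 | 9
gold | 7 | 7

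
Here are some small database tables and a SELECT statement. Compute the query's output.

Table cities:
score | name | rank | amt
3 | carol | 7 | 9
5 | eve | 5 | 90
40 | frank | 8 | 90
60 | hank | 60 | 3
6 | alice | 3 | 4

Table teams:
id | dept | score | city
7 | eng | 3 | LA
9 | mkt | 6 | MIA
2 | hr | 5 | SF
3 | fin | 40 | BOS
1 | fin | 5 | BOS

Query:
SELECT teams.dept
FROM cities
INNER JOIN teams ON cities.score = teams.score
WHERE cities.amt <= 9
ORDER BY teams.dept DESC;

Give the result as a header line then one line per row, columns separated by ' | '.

== RESULT ==
teams.dept
mkt
eng

Derivation:
After JOIN teams (5 rows):
cities.score | cities.name | cities.rank | cities.amt | teams.id | teams.dept | teams.score | teams.city
3 | carol | 7 | 9 | 7 | eng | 3 | LA
5 | eve | 5 | 90 | 2 | hr | 5 | SF
5 | eve | 5 | 90 | 1 | fin | 5 | BOS
40 | frank | 8 | 90 | 3 | fin | 40 | BOS
6 | alice | 3 | 4 | 9 | mkt | 6 | MIA
After WHERE (2 rows):
cities.score | cities.name | cities.rank | cities.amt | teams.id | teams.dept | teams.score | teams.city
3 | carol | 7 | 9 | 7 | eng | 3 | LA
6 | alice | 3 | 4 | 9 | mkt | 6 | MIA
After SELECT (2 rows):
teams.dept
eng
mkt
After ORDER BY (2 rows):
teams.dept
mkt
eng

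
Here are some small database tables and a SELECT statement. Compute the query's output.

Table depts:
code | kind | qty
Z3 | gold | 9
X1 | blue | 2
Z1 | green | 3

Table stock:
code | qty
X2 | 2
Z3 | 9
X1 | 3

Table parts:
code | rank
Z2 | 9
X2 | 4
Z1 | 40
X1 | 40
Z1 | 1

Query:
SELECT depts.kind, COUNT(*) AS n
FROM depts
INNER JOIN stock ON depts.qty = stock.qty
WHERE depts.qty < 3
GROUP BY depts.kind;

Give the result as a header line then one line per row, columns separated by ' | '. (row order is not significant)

After JOIN stock (3 rows):
depts.code | depts.kind | depts.qty | stock.code | stock.qty
Z3 | gold | 9 | Z3 | 9
X1 | blue | 2 | X2 | 2
Z1 | green | 3 | X1 | 3
After WHERE (1 rows):
depts.code | depts.kind | depts.qty | stock.code | stock.qty
X1 | blue | 2 | X2 | 2
After GROUP BY (1 rows):
depts.kind | n
blue | 1

== RESULT ==
depts.kind | n
blue | 1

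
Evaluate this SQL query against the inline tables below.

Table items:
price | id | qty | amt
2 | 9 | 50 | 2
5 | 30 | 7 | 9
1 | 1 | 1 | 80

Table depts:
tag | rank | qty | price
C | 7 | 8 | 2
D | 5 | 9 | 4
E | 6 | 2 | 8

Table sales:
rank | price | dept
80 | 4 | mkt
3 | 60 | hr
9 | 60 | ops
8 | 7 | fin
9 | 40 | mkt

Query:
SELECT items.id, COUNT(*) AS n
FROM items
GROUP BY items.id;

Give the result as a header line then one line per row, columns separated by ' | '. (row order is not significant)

After GROUP BY (3 rows):
items.id | n
9 | 1
30 | 1
1 | 1

== RESULT ==
items.id | n
9 | 1
30 | 1
1 | 1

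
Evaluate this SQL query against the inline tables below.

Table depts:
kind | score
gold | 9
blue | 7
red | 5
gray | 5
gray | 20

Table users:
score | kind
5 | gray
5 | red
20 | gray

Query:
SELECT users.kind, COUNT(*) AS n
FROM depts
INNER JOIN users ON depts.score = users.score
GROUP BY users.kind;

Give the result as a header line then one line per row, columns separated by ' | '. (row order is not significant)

After JOIN users (5 rows):
depts.kind | depts.score | users.score | users.kind
red | 5 | 5 | gray
red | 5 | 5 | red
gray | 5 | 5 | gray
gray | 5 | 5 | red
gray | 20 | 20 | gray
After GROUP BY (2 rows):
users.kind | n
gray | 3
red | 2

== RESULT ==
users.kind | n
gray | 3
red | 2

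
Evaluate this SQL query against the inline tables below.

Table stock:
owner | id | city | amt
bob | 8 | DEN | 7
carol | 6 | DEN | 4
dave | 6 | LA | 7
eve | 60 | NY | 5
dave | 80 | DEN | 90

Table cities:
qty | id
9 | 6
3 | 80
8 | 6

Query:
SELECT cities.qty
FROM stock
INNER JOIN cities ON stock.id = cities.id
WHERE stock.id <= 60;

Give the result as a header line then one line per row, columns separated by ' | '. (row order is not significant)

== RESULT ==
cities.qty
9
8
9
8

Derivation:
After JOIN cities (5 rows):
stock.owner | stock.id | stock.city | stock.amt | cities.qty | cities.id
carol | 6 | DEN | 4 | 9 | 6
carol | 6 | DEN | 4 | 8 | 6
dave | 6 | LA | 7 | 9 | 6
dave | 6 | LA | 7 | 8 | 6
dave | 80 | DEN | 90 | 3 | 80
After WHERE (4 rows):
stock.owner | stock.id | stock.city | stock.amt | cities.qty | cities.id
carol | 6 | DEN | 4 | 9 | 6
carol | 6 | DEN | 4 | 8 | 6
dave | 6 | LA | 7 | 9 | 6
dave | 6 | LA | 7 | 8 | 6
After SELECT (4 rows):
cities.qty
9
8
9
8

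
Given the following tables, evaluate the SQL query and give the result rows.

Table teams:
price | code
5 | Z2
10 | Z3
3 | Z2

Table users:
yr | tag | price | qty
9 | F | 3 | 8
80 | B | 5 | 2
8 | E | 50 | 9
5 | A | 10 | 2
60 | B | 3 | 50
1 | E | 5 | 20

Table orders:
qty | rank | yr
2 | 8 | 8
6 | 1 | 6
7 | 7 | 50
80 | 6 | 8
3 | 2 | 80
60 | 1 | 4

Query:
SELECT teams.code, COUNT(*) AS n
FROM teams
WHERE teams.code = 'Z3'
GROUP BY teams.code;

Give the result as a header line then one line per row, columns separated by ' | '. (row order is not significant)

== RESULT ==
teams.code | n
Z3 | 1

Derivation:
After WHERE (1 rows):
teams.price | teams.code
10 | Z3
After GROUP BY (1 rows):
teams.code | n
Z3 | 1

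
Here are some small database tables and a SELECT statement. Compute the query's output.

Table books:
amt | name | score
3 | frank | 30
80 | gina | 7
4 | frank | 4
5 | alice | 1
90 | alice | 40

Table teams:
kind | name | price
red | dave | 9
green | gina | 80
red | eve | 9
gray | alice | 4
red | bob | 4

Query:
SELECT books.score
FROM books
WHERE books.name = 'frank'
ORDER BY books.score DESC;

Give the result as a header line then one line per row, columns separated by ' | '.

== RESULT ==
books.score
30
4

Derivation:
After WHERE (2 rows):
books.amt | books.name | books.score
3 | frank | 30
4 | frank | 4
After SELECT (2 rows):
books.score
30
4
After ORDER BY (2 rows):
books.score
30
4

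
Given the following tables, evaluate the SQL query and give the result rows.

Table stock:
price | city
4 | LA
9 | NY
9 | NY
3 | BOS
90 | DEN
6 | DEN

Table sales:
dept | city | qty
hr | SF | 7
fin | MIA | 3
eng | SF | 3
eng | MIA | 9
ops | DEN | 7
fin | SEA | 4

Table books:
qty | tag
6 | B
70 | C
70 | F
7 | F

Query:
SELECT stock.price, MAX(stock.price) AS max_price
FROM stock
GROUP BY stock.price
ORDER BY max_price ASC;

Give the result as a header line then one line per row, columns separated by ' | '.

== RESULT ==
stock.price | max_price
3 | 3
4 | 4
6 | 6
9 | 9
90 | 90

Derivation:
After GROUP BY (5 rows):
stock.price | max_price
4 | 4
9 | 9
3 | 3
90 | 90
6 | 6
After ORDER BY (5 rows):
stock.price | max_price
3 | 3
4 | 4
6 | 6
9 | 9
90 | 90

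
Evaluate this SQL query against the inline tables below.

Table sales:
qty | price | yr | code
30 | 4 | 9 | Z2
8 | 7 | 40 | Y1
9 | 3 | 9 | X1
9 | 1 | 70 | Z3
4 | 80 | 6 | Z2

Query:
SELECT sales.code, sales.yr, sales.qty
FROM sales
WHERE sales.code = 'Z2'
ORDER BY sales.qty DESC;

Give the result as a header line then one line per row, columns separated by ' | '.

== RESULT ==
sales.code | sales.yr | sales.qty
Z2 | 9 | 30
Z2 | 6 | 4

Derivation:
After WHERE (2 rows):
sales.qty | sales.price | sales.yr | sales.code
30 | 4 | 9 | Z2
4 | 80 | 6 | Z2
After SELECT (2 rows):
sales.code | sales.yr | sales.qty
Z2 | 9 | 30
Z2 | 6 | 4
After ORDER BY (2 rows):
sales.code | sales.yr | sales.qty
Z2 | 9 | 30
Z2 | 6 | 4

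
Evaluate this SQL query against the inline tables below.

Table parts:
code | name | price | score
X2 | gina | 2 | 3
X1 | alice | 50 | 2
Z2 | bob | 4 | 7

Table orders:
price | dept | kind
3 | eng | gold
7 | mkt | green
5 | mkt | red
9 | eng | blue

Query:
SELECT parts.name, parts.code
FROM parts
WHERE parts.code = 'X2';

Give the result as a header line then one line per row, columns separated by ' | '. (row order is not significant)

== RESULT ==
parts.name | parts.code
gina | X2

Derivation:
After WHERE (1 rows):
parts.code | parts.name | parts.price | parts.score
X2 | gina | 2 | 3
After SELECT (1 rows):
parts.name | parts.code
gina | X2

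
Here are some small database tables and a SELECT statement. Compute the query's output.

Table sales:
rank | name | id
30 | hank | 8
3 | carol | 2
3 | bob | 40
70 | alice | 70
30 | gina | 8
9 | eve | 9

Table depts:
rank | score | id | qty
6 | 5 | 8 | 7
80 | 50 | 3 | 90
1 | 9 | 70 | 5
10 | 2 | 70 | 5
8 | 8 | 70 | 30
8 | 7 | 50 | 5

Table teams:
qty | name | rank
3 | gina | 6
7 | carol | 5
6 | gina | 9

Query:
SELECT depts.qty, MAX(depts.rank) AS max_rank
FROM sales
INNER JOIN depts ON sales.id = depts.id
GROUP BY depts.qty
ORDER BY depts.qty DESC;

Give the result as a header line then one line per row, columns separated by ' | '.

After JOIN depts (5 rows):
sales.rank | sales.name | sales.id | depts.rank | depts.score | depts.id | depts.qty
30 | hank | 8 | 6 | 5 | 8 | 7
70 | alice | 70 | 1 | 9 | 70 | 5
70 | alice | 70 | 10 | 2 | 70 | 5
70 | alice | 70 | 8 | 8 | 70 | 30
30 | gina | 8 | 6 | 5 | 8 | 7
After GROUP BY (3 rows):
depts.qty | max_rank
7 | 6
5 | 10
30 | 8
After ORDER BY (3 rows):
depts.qty | max_rank
30 | 8
7 | 6
5 | 10

== RESULT ==
depts.qty | max_rank
30 | 8
7 | 6
5 | 10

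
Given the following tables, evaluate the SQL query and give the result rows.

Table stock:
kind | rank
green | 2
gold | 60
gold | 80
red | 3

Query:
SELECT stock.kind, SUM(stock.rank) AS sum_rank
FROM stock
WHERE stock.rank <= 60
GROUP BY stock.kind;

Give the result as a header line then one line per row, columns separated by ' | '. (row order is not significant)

== RESULT ==
stock.kind | sum_rank
green | 2
gold | 60
red | 3

Derivation:
After WHERE (3 rows):
stock.kind | stock.rank
green | 2
gold | 60
red | 3
After GROUP BY (3 rows):
stock.kind | sum_rank
green | 2
gold | 60
red | 3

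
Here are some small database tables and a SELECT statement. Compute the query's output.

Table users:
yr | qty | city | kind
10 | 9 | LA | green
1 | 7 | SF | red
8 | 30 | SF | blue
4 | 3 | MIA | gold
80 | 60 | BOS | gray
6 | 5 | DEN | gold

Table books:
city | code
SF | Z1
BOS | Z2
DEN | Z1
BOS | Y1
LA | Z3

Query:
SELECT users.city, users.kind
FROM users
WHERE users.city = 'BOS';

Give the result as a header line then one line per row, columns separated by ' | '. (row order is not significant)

After WHERE (1 rows):
users.yr | users.qty | users.city | users.kind
80 | 60 | BOS | gray
After SELECT (1 rows):
users.city | users.kind
BOS | gray

== RESULT ==
users.city | users.kind
BOS | gray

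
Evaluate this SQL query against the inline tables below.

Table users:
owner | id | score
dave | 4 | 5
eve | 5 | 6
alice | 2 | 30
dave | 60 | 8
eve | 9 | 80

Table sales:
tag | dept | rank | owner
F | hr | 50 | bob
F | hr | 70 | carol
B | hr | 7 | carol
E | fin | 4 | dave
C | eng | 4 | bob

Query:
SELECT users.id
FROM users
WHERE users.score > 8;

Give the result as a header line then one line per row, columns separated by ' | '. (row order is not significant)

After WHERE (2 rows):
users.owner | users.id | users.score
alice | 2 | 30
eve | 9 | 80
After SELECT (2 rows):
users.id
2
9

== RESULT ==
users.id
2
9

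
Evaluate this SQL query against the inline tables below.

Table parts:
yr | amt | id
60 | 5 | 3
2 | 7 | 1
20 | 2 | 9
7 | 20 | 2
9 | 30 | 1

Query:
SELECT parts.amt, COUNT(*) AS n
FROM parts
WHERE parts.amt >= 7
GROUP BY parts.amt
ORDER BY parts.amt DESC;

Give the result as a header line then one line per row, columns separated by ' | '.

After WHERE (3 rows):
parts.yr | parts.amt | parts.id
2 | 7 | 1
7 | 20 | 2
9 | 30 | 1
After GROUP BY (3 rows):
parts.amt | n
7 | 1
20 | 1
30 | 1
After ORDER BY (3 rows):
parts.amt | n
30 | 1
20 | 1
7 | 1

== RESULT ==
parts.amt | n
30 | 1
20 | 1
7 | 1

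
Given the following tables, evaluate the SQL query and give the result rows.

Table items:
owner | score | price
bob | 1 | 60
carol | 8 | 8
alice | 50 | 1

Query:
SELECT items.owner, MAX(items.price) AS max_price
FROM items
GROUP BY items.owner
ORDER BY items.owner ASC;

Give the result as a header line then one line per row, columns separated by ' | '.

After GROUP BY (3 rows):
items.owner | max_price
bob | 60
carol | 8
alice | 1
After ORDER BY (3 rows):
items.owner | max_price
alice | 1
bob | 60
carol | 8

== RESULT ==
items.owner | max_price
alice | 1
bob | 60
carol | 8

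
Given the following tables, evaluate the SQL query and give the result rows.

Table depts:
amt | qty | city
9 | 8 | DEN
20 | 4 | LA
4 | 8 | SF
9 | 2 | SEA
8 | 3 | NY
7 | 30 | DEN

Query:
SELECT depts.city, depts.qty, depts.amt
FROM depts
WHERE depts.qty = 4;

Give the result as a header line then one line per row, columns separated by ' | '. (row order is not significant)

== RESULT ==
depts.city | depts.qty | depts.amt
LA | 4 | 20

Derivation:
After WHERE (1 rows):
depts.amt | depts.qty | depts.city
20 | 4 | LA
After SELECT (1 rows):
depts.city | depts.qty | depts.amt
LA | 4 | 20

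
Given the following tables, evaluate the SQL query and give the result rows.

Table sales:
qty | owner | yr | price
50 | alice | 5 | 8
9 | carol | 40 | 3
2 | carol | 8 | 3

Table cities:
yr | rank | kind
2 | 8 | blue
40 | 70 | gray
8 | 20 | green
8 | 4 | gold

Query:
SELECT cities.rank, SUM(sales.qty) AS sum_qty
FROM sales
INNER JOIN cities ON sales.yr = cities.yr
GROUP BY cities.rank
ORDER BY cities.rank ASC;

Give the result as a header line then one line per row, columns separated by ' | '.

== RESULT ==
cities.rank | sum_qty
4 | 2
20 | 2
70 | 9

Derivation:
After JOIN cities (3 rows):
sales.qty | sales.owner | sales.yr | sales.price | cities.yr | cities.rank | cities.kind
9 | carol | 40 | 3 | 40 | 70 | gray
2 | carol | 8 | 3 | 8 | 20 | green
2 | carol | 8 | 3 | 8 | 4 | gold
After GROUP BY (3 rows):
cities.rank | sum_qty
70 | 9
20 | 2
4 | 2
After ORDER BY (3 rows):
cities.rank | sum_qty
4 | 2
20 | 2
70 | 9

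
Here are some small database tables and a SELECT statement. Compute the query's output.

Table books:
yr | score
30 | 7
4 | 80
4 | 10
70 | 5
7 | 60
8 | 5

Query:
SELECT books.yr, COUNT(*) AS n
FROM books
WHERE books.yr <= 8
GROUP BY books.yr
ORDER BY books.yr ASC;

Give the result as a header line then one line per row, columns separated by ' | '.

After WHERE (4 rows):
books.yr | books.score
4 | 80
4 | 10
7 | 60
8 | 5
After GROUP BY (3 rows):
books.yr | n
4 | 2
7 | 1
8 | 1
After ORDER BY (3 rows):
books.yr | n
4 | 2
7 | 1
8 | 1

== RESULT ==
books.yr | n
4 | 2
7 | 1
8 | 1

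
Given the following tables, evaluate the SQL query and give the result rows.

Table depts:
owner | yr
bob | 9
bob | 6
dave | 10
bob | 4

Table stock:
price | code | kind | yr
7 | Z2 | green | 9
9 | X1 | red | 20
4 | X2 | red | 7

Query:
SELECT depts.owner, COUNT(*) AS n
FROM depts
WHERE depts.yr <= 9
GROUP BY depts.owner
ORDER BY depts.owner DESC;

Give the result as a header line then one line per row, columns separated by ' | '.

== RESULT ==
depts.owner | n
bob | 3

Derivation:
After WHERE (3 rows):
depts.owner | depts.yr
bob | 9
bob | 6
bob | 4
After GROUP BY (1 rows):
depts.owner | n
bob | 3
After ORDER BY (1 rows):
depts.owner | n
bob | 3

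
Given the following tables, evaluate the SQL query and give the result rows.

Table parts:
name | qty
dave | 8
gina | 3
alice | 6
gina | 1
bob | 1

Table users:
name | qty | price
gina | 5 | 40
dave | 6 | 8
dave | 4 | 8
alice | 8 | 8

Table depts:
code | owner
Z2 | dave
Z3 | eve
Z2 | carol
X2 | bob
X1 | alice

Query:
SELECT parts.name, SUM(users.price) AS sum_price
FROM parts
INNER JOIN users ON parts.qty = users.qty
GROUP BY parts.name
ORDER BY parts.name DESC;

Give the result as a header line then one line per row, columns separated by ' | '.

== RESULT ==
parts.name | sum_price
dave | 8
alice | 8

Derivation:
After JOIN users (2 rows):
parts.name | parts.qty | users.name | users.qty | users.price
dave | 8 | alice | 8 | 8
alice | 6 | dave | 6 | 8
After GROUP BY (2 rows):
parts.name | sum_price
dave | 8
alice | 8
After ORDER BY (2 rows):
parts.name | sum_price
dave | 8
alice | 8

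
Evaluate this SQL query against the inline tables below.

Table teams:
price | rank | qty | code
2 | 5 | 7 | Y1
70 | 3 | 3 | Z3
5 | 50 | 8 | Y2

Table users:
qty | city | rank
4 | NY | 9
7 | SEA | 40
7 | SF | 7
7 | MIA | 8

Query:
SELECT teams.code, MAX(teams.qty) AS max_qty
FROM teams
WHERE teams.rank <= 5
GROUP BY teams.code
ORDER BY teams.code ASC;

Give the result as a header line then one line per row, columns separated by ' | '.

== RESULT ==
teams.code | max_qty
Y1 | 7
Z3 | 3

Derivation:
After WHERE (2 rows):
teams.price | teams.rank | teams.qty | teams.code
2 | 5 | 7 | Y1
70 | 3 | 3 | Z3
After GROUP BY (2 rows):
teams.code | max_qty
Y1 | 7
Z3 | 3
After ORDER BY (2 rows):
teams.code | max_qty
Y1 | 7
Z3 | 3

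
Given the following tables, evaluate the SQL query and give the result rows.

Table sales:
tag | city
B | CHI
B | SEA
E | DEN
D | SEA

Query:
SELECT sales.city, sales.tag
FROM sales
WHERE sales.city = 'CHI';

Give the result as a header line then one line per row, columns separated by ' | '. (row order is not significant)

== RESULT ==
sales.city | sales.tag
CHI | B

Derivation:
After WHERE (1 rows):
sales.tag | sales.city
B | CHI
After SELECT (1 rows):
sales.city | sales.tag
CHI | B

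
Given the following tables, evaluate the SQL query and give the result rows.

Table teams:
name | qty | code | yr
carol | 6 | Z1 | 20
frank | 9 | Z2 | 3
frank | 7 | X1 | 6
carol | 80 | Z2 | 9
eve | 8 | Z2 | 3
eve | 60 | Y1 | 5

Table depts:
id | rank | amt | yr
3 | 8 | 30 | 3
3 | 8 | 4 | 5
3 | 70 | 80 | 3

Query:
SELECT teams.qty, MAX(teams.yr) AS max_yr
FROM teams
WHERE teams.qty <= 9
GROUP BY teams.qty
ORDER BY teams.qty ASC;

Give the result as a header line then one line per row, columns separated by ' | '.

After WHERE (4 rows):
teams.name | teams.qty | teams.code | teams.yr
carol | 6 | Z1 | 20
frank | 9 | Z2 | 3
frank | 7 | X1 | 6
eve | 8 | Z2 | 3
After GROUP BY (4 rows):
teams.qty | max_yr
6 | 20
9 | 3
7 | 6
8 | 3
After ORDER BY (4 rows):
teams.qty | max_yr
6 | 20
7 | 6
8 | 3
9 | 3

== RESULT ==
teams.qty | max_yr
6 | 20
7 | 6
8 | 3
9 | 3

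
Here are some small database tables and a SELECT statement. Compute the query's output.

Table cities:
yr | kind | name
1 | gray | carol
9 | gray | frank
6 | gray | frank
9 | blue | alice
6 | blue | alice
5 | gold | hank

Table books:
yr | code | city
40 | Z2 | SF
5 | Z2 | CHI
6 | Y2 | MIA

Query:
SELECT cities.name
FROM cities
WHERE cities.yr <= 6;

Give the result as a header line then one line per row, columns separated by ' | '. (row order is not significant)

After WHERE (4 rows):
cities.yr | cities.kind | cities.name
1 | gray | carol
6 | gray | frank
6 | blue | alice
5 | gold | hank
After SELECT (4 rows):
cities.name
carol
frank
alice
hank

== RESULT ==
cities.name
carol
frank
alice
hank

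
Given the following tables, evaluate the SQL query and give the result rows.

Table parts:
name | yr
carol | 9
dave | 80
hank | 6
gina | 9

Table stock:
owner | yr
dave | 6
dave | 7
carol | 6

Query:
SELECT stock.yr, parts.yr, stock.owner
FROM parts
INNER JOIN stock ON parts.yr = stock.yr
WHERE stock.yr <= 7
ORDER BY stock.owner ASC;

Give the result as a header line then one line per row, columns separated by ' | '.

== RESULT ==
stock.yr | parts.yr | stock.owner
6 | 6 | carol
6 | 6 | dave

Derivation:
After JOIN stock (2 rows):
parts.name | parts.yr | stock.owner | stock.yr
hank | 6 | dave | 6
hank | 6 | carol | 6
After WHERE (2 rows):
parts.name | parts.yr | stock.owner | stock.yr
hank | 6 | dave | 6
hank | 6 | carol | 6
After SELECT (2 rows):
stock.yr | parts.yr | stock.owner
6 | 6 | dave
6 | 6 | carol
After ORDER BY (2 rows):
stock.yr | parts.yr | stock.owner
6 | 6 | carol
6 | 6 | dave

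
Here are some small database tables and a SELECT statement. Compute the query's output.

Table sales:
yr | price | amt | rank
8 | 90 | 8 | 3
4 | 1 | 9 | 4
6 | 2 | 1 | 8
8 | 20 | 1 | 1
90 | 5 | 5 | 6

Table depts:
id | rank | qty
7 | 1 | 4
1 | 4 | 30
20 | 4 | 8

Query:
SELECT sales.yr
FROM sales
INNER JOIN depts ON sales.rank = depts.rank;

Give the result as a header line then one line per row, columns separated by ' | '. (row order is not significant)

== RESULT ==
sales.yr
4
4
8

Derivation:
After JOIN depts (3 rows):
sales.yr | sales.price | sales.amt | sales.rank | depts.id | depts.rank | depts.qty
4 | 1 | 9 | 4 | 1 | 4 | 30
4 | 1 | 9 | 4 | 20 | 4 | 8
8 | 20 | 1 | 1 | 7 | 1 | 4
After SELECT (3 rows):
sales.yr
4
4
8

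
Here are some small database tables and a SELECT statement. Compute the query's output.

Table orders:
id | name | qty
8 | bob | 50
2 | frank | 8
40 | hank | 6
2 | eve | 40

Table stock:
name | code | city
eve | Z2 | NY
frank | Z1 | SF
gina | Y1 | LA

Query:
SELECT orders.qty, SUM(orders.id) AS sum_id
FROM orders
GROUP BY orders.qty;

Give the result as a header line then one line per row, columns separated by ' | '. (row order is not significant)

After GROUP BY (4 rows):
orders.qty | sum_id
50 | 8
8 | 2
6 | 40
40 | 2

== RESULT ==
orders.qty | sum_id
50 | 8
8 | 2
6 | 40
40 | 2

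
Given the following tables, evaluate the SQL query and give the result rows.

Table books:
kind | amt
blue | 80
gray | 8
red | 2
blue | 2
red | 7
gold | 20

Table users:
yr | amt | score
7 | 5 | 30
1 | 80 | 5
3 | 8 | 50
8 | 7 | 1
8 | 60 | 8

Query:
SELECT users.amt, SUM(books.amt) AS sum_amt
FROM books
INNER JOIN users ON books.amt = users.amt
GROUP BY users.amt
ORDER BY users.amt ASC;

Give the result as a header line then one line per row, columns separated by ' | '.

== RESULT ==
users.amt | sum_amt
7 | 7
8 | 8
80 | 80

Derivation:
After JOIN users (3 rows):
books.kind | books.amt | users.yr | users.amt | users.score
blue | 80 | 1 | 80 | 5
gray | 8 | 3 | 8 | 50
red | 7 | 8 | 7 | 1
After GROUP BY (3 rows):
users.amt | sum_amt
80 | 80
8 | 8
7 | 7
After ORDER BY (3 rows):
users.amt | sum_amt
7 | 7
8 | 8
80 | 80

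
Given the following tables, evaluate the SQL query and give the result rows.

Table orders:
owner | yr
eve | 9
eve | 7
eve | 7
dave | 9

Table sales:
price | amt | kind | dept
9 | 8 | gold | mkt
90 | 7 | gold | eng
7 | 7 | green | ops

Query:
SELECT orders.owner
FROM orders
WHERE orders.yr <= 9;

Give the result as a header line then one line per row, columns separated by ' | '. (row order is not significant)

== RESULT ==
orders.owner
eve
eve
eve
dave

Derivation:
After WHERE (4 rows):
orders.owner | orders.yr
eve | 9
eve | 7
eve | 7
dave | 9
After SELECT (4 rows):
orders.owner
eve
eve
eve
dave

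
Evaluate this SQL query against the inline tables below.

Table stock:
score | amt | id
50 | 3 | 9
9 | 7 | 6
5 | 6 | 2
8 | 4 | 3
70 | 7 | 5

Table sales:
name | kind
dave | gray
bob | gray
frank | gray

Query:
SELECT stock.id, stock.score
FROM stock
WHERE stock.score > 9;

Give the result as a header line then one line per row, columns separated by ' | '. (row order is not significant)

== RESULT ==
stock.id | stock.score
9 | 50
5 | 70

Derivation:
After WHERE (2 rows):
stock.score | stock.amt | stock.id
50 | 3 | 9
70 | 7 | 5
After SELECT (2 rows):
stock.id | stock.score
9 | 50
5 | 70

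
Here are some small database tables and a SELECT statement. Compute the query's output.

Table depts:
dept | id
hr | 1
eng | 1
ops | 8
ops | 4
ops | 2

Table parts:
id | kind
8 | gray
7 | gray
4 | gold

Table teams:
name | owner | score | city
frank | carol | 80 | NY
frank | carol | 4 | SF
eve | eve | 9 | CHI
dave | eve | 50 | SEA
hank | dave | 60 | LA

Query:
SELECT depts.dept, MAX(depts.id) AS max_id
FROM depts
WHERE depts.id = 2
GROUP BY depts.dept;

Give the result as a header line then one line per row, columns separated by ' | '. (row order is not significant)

After WHERE (1 rows):
depts.dept | depts.id
ops | 2
After GROUP BY (1 rows):
depts.dept | max_id
ops | 2

== RESULT ==
depts.dept | max_id
ops | 2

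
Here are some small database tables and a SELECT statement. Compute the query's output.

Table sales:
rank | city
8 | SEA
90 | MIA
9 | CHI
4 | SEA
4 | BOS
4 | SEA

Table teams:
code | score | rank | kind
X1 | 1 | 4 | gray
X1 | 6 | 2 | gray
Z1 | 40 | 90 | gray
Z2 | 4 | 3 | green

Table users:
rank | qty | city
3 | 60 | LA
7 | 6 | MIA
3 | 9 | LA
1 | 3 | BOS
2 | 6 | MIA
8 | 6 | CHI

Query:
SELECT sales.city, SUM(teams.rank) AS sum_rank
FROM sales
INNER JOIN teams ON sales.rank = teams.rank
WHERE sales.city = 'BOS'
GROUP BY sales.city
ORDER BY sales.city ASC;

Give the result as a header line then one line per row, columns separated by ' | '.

== RESULT ==
sales.city | sum_rank
BOS | 4

Derivation:
After JOIN teams (4 rows):
sales.rank | sales.city | teams.code | teams.score | teams.rank | teams.kind
90 | MIA | Z1 | 40 | 90 | gray
4 | SEA | X1 | 1 | 4 | gray
4 | BOS | X1 | 1 | 4 | gray
4 | SEA | X1 | 1 | 4 | gray
After WHERE (1 rows):
sales.rank | sales.city | teams.code | teams.score | teams.rank | teams.kind
4 | BOS | X1 | 1 | 4 | gray
After GROUP BY (1 rows):
sales.city | sum_rank
BOS | 4
After ORDER BY (1 rows):
sales.city | sum_rank
BOS | 4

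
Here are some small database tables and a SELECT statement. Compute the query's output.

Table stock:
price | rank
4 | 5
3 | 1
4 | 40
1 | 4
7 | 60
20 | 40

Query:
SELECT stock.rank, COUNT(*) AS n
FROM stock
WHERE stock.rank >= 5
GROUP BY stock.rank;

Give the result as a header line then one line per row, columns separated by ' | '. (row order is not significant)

After WHERE (4 rows):
stock.price | stock.rank
4 | 5
4 | 40
7 | 60
20 | 40
After GROUP BY (3 rows):
stock.rank | n
5 | 1
40 | 2
60 | 1

== RESULT ==
stock.rank | n
5 | 1
40 | 2
60 | 1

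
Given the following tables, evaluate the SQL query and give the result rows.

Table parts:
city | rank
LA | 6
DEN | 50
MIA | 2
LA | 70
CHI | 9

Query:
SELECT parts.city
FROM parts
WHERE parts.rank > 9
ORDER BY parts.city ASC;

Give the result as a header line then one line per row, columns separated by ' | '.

After WHERE (2 rows):
parts.city | parts.rank
DEN | 50
LA | 70
After SELECT (2 rows):
parts.city
DEN
LA
After ORDER BY (2 rows):
parts.city
DEN
LA

== RESULT ==
parts.city
DEN
LA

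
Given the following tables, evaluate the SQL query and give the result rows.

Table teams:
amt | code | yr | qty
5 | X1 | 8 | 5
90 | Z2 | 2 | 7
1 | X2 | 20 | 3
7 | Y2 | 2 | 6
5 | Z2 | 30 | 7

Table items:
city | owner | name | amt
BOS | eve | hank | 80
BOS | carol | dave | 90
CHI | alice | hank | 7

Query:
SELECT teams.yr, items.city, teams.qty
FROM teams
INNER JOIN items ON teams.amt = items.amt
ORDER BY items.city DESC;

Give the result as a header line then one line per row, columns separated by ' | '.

== RESULT ==
teams.yr | items.city | teams.qty
2 | CHI | 6
2 | BOS | 7

Derivation:
After JOIN items (2 rows):
teams.amt | teams.code | teams.yr | teams.qty | items.city | items.owner | items.name | items.amt
90 | Z2 | 2 | 7 | BOS | carol | dave | 90
7 | Y2 | 2 | 6 | CHI | alice | hank | 7
After SELECT (2 rows):
teams.yr | items.city | teams.qty
2 | BOS | 7
2 | CHI | 6
After ORDER BY (2 rows):
teams.yr | items.city | teams.qty
2 | CHI | 6
2 | BOS | 7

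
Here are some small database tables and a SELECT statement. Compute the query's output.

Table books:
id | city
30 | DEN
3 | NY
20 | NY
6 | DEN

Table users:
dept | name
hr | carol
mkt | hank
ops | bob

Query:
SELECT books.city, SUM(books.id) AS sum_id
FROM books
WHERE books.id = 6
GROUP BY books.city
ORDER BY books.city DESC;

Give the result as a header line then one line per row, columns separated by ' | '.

== RESULT ==
books.city | sum_id
DEN | 6

Derivation:
After WHERE (1 rows):
books.id | books.city
6 | DEN
After GROUP BY (1 rows):
books.city | sum_id
DEN | 6
After ORDER BY (1 rows):
books.city | sum_id
DEN | 6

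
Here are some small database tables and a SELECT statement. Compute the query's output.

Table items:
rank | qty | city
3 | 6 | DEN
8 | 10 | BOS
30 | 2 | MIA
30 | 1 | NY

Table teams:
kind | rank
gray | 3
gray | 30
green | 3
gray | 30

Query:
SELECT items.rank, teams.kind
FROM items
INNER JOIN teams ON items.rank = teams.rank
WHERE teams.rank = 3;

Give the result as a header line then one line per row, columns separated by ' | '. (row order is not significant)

After JOIN teams (6 rows):
items.rank | items.qty | items.city | teams.kind | teams.rank
3 | 6 | DEN | gray | 3
3 | 6 | DEN | green | 3
30 | 2 | MIA | gray | 30
30 | 2 | MIA | gray | 30
30 | 1 | NY | gray | 30
30 | 1 | NY | gray | 30
After WHERE (2 rows):
items.rank | items.qty | items.city | teams.kind | teams.rank
3 | 6 | DEN | gray | 3
3 | 6 | DEN | green | 3
After SELECT (2 rows):
items.rank | teams.kind
3 | gray
3 | green

== RESULT ==
items.rank | teams.kind
3 | gray
3 | green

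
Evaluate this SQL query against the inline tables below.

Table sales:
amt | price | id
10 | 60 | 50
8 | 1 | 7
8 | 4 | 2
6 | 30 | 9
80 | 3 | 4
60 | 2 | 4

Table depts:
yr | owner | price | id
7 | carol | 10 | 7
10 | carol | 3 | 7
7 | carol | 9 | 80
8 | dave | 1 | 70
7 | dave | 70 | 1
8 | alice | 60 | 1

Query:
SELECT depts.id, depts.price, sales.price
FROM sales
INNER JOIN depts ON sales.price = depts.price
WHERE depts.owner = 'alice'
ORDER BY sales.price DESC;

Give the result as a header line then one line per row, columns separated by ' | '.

== RESULT ==
depts.id | depts.price | sales.price
1 | 60 | 60

Derivation:
After JOIN depts (3 rows):
sales.amt | sales.price | sales.id | depts.yr | depts.owner | depts.price | depts.id
10 | 60 | 50 | 8 | alice | 60 | 1
8 | 1 | 7 | 8 | dave | 1 | 70
80 | 3 | 4 | 10 | carol | 3 | 7
After WHERE (1 rows):
sales.amt | sales.price | sales.id | depts.yr | depts.owner | depts.price | depts.id
10 | 60 | 50 | 8 | alice | 60 | 1
After SELECT (1 rows):
depts.id | depts.price | sales.price
1 | 60 | 60
After ORDER BY (1 rows):
depts.id | depts.price | sales.price
1 | 60 | 60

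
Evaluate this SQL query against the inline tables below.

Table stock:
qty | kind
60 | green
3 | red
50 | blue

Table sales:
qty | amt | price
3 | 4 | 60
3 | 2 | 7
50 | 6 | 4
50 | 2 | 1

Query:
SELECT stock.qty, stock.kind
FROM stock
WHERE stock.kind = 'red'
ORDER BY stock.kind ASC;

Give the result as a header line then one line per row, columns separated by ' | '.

== RESULT ==
stock.qty | stock.kind
3 | red

Derivation:
After WHERE (1 rows):
stock.qty | stock.kind
3 | red
After SELECT (1 rows):
stock.qty | stock.kind
3 | red
After ORDER BY (1 rows):
stock.qty | stock.kind
3 | red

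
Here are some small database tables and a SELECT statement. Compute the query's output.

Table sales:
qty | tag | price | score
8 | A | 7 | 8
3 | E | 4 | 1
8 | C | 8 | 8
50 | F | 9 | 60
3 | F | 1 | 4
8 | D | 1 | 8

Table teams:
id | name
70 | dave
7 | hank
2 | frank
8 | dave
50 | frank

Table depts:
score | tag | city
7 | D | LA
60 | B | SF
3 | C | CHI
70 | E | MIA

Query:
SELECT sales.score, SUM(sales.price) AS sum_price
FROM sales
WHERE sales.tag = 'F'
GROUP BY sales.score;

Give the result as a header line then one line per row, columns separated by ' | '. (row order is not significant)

After WHERE (2 rows):
sales.qty | sales.tag | sales.price | sales.score
50 | F | 9 | 60
3 | F | 1 | 4
After GROUP BY (2 rows):
sales.score | sum_price
60 | 9
4 | 1

== RESULT ==
sales.score | sum_price
60 | 9
4 | 1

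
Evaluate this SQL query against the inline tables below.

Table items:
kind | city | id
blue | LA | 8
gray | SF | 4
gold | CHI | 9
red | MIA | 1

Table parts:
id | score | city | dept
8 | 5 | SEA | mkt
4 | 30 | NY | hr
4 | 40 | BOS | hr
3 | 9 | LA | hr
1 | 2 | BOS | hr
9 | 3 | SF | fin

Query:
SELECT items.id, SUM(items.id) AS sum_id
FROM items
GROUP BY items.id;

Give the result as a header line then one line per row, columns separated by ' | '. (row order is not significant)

After GROUP BY (4 rows):
items.id | sum_id
8 | 8
4 | 4
9 | 9
1 | 1

== RESULT ==
items.id | sum_id
8 | 8
4 | 4
9 | 9
1 | 1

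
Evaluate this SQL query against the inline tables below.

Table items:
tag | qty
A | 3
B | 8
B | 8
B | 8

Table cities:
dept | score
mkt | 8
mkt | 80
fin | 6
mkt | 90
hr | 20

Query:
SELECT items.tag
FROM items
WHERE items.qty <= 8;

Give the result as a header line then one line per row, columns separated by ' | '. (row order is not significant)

After WHERE (4 rows):
items.tag | items.qty
A | 3
B | 8
B | 8
B | 8
After SELECT (4 rows):
items.tag
A
B
B
B

== RESULT ==
items.tag
A
B
B
B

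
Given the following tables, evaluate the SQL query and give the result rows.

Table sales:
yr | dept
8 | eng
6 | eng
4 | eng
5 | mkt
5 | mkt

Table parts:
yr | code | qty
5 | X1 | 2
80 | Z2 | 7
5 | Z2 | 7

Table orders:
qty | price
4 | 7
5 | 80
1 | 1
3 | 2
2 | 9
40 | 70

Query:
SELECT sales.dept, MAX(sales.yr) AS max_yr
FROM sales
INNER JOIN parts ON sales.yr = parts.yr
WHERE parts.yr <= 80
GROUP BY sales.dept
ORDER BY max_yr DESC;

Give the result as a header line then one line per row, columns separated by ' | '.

== RESULT ==
sales.dept | max_yr
mkt | 5

Derivation:
After JOIN parts (4 rows):
sales.yr | sales.dept | parts.yr | parts.code | parts.qty
5 | mkt | 5 | X1 | 2
5 | mkt | 5 | Z2 | 7
5 | mkt | 5 | X1 | 2
5 | mkt | 5 | Z2 | 7
After WHERE (4 rows):
sales.yr | sales.dept | parts.yr | parts.code | parts.qty
5 | mkt | 5 | X1 | 2
5 | mkt | 5 | Z2 | 7
5 | mkt | 5 | X1 | 2
5 | mkt | 5 | Z2 | 7
After GROUP BY (1 rows):
sales.dept | max_yr
mkt | 5
After ORDER BY (1 rows):
sales.dept | max_yr
mkt | 5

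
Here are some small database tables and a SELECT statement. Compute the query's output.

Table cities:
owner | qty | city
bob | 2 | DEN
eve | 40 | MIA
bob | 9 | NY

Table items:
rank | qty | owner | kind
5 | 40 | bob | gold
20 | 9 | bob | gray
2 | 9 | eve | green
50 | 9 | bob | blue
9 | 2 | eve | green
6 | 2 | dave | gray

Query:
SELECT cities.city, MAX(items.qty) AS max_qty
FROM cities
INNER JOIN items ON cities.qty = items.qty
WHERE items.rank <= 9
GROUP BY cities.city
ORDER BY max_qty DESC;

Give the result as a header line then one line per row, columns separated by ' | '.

After JOIN items (6 rows):
cities.owner | cities.qty | cities.city | items.rank | items.qty | items.owner | items.kind
bob | 2 | DEN | 9 | 2 | eve | green
bob | 2 | DEN | 6 | 2 | dave | gray
eve | 40 | MIA | 5 | 40 | bob | gold
bob | 9 | NY | 20 | 9 | bob | gray
bob | 9 | NY | 2 | 9 | eve | green
bob | 9 | NY | 50 | 9 | bob | blue
After WHERE (4 rows):
cities.owner | cities.qty | cities.city | items.rank | items.qty | items.owner | items.kind
bob | 2 | DEN | 9 | 2 | eve | green
bob | 2 | DEN | 6 | 2 | dave | gray
eve | 40 | MIA | 5 | 40 | bob | gold
bob | 9 | NY | 2 | 9 | eve | green
After GROUP BY (3 rows):
cities.city | max_qty
DEN | 2
MIA | 40
NY | 9
After ORDER BY (3 rows):
cities.city | max_qty
MIA | 40
NY | 9
DEN | 2

== RESULT ==
cities.city | max_qty
MIA | 40
NY | 9
DEN | 2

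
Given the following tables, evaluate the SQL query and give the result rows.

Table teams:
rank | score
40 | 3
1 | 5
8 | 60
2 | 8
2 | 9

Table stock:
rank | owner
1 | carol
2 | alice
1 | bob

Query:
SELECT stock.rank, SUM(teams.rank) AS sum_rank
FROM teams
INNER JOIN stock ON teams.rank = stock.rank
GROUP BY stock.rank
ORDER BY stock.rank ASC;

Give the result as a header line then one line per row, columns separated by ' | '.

After JOIN stock (4 rows):
teams.rank | teams.score | stock.rank | stock.owner
1 | 5 | 1 | carol
1 | 5 | 1 | bob
2 | 8 | 2 | alice
2 | 9 | 2 | alice
After GROUP BY (2 rows):
stock.rank | sum_rank
1 | 2
2 | 4
After ORDER BY (2 rows):
stock.rank | sum_rank
1 | 2
2 | 4

== RESULT ==
stock.rank | sum_rank
1 | 2
2 | 4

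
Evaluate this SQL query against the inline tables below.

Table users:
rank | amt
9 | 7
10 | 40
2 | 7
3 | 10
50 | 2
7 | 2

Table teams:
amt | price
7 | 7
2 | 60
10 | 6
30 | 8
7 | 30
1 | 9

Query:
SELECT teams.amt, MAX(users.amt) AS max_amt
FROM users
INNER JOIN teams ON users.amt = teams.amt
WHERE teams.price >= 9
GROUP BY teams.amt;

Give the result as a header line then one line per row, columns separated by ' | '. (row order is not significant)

== RESULT ==
teams.amt | max_amt
7 | 7
2 | 2

Derivation:
After JOIN teams (7 rows):
users.rank | users.amt | teams.amt | teams.price
9 | 7 | 7 | 7
9 | 7 | 7 | 30
2 | 7 | 7 | 7
2 | 7 | 7 | 30
3 | 10 | 10 | 6
50 | 2 | 2 | 60
7 | 2 | 2 | 60
After WHERE (4 rows):
users.rank | users.amt | teams.amt | teams.price
9 | 7 | 7 | 30
2 | 7 | 7 | 30
50 | 2 | 2 | 60
7 | 2 | 2 | 60
After GROUP BY (2 rows):
teams.amt | max_amt
7 | 7
2 | 2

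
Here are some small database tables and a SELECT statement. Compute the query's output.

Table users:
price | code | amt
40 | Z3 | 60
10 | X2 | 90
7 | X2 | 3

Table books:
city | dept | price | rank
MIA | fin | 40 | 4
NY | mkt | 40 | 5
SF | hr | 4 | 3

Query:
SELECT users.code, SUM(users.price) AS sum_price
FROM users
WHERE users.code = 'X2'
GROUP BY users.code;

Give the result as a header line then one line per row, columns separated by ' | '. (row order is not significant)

== RESULT ==
users.code | sum_price
X2 | 17

Derivation:
After WHERE (2 rows):
users.price | users.code | users.amt
10 | X2 | 90
7 | X2 | 3
After GROUP BY (1 rows):
users.code | sum_price
X2 | 17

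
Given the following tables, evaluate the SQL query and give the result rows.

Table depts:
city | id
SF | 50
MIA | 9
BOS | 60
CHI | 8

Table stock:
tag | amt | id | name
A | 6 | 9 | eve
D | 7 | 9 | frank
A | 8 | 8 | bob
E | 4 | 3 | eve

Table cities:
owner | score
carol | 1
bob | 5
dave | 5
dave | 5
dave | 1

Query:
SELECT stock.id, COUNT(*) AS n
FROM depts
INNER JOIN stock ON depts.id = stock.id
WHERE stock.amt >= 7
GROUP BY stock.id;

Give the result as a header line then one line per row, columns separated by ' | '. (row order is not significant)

== RESULT ==
stock.id | n
9 | 1
8 | 1

Derivation:
After JOIN stock (3 rows):
depts.city | depts.id | stock.tag | stock.amt | stock.id | stock.name
MIA | 9 | A | 6 | 9 | eve
MIA | 9 | D | 7 | 9 | frank
CHI | 8 | A | 8 | 8 | bob
After WHERE (2 rows):
depts.city | depts.id | stock.tag | stock.amt | stock.id | stock.name
MIA | 9 | D | 7 | 9 | frank
CHI | 8 | A | 8 | 8 | bob
After GROUP BY (2 rows):
stock.id | n
9 | 1
8 | 1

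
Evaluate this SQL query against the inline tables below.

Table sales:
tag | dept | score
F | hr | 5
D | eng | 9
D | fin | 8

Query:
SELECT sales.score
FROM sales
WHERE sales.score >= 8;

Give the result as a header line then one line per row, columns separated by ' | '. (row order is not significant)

After WHERE (2 rows):
sales.tag | sales.dept | sales.score
D | eng | 9
D | fin | 8
After SELECT (2 rows):
sales.score
9
8

== RESULT ==
sales.score
9
8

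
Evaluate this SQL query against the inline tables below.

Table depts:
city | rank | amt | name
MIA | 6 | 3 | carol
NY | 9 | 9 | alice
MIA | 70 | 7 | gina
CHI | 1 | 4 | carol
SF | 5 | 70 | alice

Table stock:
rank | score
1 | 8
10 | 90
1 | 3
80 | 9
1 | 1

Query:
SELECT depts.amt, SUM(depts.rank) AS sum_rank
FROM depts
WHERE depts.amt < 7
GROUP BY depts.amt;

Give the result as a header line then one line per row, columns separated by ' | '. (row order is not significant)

== RESULT ==
depts.amt | sum_rank
3 | 6
4 | 1

Derivation:
After WHERE (2 rows):
depts.city | depts.rank | depts.amt | depts.name
MIA | 6 | 3 | carol
CHI | 1 | 4 | carol
After GROUP BY (2 rows):
depts.amt | sum_rank
3 | 6
4 | 1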